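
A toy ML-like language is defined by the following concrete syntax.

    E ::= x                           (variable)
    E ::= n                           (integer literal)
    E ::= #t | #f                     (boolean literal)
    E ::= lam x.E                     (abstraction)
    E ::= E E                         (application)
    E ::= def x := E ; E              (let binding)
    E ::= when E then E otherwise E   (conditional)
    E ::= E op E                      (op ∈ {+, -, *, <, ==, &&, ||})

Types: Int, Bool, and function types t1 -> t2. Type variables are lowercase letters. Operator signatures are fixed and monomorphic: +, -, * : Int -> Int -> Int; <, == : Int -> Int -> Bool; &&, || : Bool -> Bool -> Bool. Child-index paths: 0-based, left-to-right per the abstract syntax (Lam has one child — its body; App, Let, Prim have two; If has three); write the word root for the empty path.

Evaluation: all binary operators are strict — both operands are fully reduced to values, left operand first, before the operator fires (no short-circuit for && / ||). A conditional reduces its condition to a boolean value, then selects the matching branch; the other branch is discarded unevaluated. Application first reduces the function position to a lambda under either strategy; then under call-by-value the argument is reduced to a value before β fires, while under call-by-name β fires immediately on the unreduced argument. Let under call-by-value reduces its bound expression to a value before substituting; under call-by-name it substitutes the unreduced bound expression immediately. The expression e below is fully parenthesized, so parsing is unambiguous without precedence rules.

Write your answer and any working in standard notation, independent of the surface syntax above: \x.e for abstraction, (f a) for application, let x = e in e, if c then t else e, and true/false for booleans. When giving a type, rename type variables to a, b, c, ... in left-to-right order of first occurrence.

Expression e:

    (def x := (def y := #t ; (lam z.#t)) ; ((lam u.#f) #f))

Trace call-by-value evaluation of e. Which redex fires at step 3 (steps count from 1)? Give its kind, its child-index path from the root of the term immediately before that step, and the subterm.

Derivation:
step 0: (let x = (let y = true in (\z.true)) in ((\u.false) false))
step 1: [let@0] (let x = (\z.true) in ((\u.false) false))
step 2: [let@root] ((\u.false) false)
step 3: [beta@root] false

Answer: beta at root : ((\u.false) false)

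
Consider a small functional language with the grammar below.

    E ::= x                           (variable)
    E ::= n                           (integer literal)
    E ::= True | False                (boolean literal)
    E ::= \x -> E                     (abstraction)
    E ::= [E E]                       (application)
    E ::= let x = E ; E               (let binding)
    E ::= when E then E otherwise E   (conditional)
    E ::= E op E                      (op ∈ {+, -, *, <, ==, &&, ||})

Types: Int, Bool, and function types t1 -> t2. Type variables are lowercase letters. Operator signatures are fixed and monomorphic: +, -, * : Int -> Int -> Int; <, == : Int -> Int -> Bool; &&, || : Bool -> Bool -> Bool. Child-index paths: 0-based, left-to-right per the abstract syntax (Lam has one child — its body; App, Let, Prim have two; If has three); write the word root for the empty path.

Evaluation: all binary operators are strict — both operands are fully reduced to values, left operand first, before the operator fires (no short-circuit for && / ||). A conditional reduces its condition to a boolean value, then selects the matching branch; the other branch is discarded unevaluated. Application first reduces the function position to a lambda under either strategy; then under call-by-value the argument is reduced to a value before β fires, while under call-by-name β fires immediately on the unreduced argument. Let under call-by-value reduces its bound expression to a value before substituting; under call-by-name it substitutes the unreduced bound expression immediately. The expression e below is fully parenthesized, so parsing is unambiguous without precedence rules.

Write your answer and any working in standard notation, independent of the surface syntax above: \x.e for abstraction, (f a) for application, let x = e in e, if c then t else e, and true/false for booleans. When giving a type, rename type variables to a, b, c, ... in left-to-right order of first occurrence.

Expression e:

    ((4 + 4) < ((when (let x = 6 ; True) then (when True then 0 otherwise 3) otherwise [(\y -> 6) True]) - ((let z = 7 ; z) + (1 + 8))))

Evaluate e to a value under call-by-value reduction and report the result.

Working:
step 0: ((4 + 4) < ((if (let x = 6 in true) then (if true then 0 else 3) else ((\y.6) true)) - ((let z = 7 in z) + (1 + 8))))
step 1: [delta@0] (8 < ((if (let x = 6 in true) then (if true then 0 else 3) else ((\y.6) true)) - ((let z = 7 in z) + (1 + 8))))
step 2: [let@1.0.0] (8 < ((if true then (if true then 0 else 3) else ((\y.6) true)) - ((let z = 7 in z) + (1 + 8))))
step 3: [if@1.0] (8 < ((if true then 0 else 3) - ((let z = 7 in z) + (1 + 8))))
step 4: [if@1.0] (8 < (0 - ((let z = 7 in z) + (1 + 8))))
step 5: [let@1.1.0] (8 < (0 - (7 + (1 + 8))))
step 6: [delta@1.1.1] (8 < (0 - (7 + 9)))
step 7: [delta@1.1] (8 < (0 - 16))
step 8: [delta@1] (8 < -16)
step 9: [delta@root] false

Answer: false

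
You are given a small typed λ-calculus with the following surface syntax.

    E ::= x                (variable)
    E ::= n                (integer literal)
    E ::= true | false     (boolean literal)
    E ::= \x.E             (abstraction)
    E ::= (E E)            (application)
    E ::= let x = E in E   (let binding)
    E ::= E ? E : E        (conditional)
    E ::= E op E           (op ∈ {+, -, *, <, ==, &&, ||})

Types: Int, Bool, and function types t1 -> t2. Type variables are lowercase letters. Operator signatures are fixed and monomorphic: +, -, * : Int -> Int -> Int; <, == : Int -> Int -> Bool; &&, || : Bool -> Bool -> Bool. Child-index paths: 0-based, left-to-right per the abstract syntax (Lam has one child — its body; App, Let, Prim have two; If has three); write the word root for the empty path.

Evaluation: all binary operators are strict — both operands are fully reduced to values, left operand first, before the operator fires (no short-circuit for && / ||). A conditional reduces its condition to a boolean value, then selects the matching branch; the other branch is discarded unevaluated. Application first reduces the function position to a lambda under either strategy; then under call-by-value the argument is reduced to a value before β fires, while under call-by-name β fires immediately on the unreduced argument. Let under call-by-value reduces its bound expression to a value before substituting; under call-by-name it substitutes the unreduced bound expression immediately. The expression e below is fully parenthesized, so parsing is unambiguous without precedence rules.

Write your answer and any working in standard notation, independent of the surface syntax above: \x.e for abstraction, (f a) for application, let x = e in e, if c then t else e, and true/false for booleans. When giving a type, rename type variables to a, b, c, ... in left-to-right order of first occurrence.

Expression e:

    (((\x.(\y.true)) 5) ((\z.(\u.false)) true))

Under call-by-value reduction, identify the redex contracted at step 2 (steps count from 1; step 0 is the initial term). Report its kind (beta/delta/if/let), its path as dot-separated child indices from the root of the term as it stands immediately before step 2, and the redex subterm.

Working:
step 0: (((\x.(\y.true)) 5) ((\z.(\u.false)) true))
step 1: [beta@0] ((\y.true) ((\z.(\u.false)) true))
step 2: [beta@1] ((\y.true) (\u.false))

Answer: beta at 1 : ((\z.(\u.false)) true)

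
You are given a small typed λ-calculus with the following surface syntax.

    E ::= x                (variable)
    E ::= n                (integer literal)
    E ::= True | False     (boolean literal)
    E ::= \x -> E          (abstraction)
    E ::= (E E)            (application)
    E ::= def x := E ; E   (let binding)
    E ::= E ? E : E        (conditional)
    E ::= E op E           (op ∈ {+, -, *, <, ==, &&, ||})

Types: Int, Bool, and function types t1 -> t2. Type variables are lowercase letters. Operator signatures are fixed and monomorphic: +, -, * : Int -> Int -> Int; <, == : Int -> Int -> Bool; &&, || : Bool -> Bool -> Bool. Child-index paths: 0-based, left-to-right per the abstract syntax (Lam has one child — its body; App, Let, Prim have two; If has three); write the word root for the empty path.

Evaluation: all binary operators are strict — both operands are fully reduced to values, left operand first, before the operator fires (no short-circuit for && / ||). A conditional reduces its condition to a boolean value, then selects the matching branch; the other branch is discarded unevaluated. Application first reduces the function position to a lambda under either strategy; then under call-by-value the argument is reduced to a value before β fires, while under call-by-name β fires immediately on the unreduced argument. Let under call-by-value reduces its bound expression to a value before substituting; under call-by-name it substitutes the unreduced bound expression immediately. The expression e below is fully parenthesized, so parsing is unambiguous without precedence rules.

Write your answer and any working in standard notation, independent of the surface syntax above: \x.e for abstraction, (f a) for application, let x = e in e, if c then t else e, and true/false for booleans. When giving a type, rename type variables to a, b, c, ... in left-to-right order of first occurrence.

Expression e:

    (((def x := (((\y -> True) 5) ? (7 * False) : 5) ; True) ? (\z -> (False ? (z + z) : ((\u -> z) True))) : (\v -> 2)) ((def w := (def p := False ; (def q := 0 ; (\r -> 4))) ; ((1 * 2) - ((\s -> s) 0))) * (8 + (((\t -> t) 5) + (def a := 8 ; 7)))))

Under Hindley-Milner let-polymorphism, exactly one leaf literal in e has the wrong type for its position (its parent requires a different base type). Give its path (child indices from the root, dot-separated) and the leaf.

Trace:
\y._ : a -> Bool
  unify a -> Bool ~ Int -> b
  unify a ~ Int
  unify Bool ~ b
_ _ : Bool
  unify Bool ~ Bool
  unify Int ~ Int
  unify Bool ~ Int
  FAIL: mismatch Bool ~ Int

Answer: 0.0.0.1.1 : false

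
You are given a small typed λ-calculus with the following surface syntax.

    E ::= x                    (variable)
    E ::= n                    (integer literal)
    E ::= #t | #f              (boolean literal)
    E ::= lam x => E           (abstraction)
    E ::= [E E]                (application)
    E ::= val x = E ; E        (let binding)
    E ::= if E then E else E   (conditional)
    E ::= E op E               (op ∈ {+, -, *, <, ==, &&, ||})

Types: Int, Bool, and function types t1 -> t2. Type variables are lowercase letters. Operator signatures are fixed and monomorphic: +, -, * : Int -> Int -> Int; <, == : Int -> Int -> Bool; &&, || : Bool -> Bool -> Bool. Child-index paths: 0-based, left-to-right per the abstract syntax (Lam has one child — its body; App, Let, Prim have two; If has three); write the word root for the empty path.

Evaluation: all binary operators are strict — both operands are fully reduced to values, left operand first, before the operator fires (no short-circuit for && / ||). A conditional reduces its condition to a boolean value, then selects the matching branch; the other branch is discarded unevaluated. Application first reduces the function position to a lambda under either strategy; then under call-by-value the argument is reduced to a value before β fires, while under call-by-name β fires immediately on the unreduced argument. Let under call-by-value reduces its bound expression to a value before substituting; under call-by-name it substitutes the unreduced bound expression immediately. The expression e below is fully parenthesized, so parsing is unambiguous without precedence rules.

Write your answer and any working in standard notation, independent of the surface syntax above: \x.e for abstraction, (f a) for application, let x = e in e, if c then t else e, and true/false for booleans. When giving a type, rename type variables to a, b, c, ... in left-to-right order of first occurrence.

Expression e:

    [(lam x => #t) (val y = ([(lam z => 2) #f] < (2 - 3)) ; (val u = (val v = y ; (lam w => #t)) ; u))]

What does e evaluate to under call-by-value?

Working:
step 0: ((\x.true) (let y = (((\z.2) false) < (2 - 3)) in (let u = (let v = y in (\w.true)) in u)))
step 1: [beta@1.0.0] ((\x.true) (let y = (2 < (2 - 3)) in (let u = (let v = y in (\w.true)) in u)))
step 2: [delta@1.0.1] ((\x.true) (let y = (2 < -1) in (let u = (let v = y in (\w.true)) in u)))
step 3: [delta@1.0] ((\x.true) (let y = false in (let u = (let v = y in (\w.true)) in u)))
step 4: [let@1] ((\x.true) (let u = (let v = false in (\w.true)) in u))
step 5: [let@1.0] ((\x.true) (let u = (\w.true) in u))
step 6: [let@1] ((\x.true) (\w.true))
step 7: [beta@root] true

Answer: true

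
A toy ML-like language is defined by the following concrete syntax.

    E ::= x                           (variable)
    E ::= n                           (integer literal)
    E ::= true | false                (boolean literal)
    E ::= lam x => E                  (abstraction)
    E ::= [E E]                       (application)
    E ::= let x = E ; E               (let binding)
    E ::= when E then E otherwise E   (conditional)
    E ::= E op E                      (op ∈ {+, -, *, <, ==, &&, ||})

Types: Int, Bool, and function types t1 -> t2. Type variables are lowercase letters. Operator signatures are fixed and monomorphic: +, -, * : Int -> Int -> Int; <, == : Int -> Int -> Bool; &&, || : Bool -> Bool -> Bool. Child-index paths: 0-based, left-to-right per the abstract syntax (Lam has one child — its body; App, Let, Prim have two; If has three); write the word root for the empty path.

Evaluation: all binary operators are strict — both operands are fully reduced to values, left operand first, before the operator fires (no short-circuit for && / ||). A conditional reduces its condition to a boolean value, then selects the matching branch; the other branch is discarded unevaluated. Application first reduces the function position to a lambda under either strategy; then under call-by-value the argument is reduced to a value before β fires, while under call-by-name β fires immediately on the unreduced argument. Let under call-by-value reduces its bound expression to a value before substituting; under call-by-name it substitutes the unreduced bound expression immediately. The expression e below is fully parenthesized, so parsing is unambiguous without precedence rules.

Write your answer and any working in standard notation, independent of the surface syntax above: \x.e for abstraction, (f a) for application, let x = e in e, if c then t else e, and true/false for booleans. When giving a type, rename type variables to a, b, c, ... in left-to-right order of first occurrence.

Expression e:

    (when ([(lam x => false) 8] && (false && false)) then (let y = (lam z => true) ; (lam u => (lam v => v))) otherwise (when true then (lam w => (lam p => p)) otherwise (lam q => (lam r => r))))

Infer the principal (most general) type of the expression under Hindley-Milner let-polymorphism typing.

Trace:
\x._ : a -> Bool
  unify a -> Bool ~ Int -> b
  unify a ~ Int
  unify Bool ~ b
_ _ : Bool
  unify Bool ~ Bool
  unify Bool ~ Bool
  unify Bool ~ Bool
  unify Bool ~ Bool
  unify Bool ~ Bool
\z._ : c -> Bool
let y : forall. c -> Bool
v : e
\v._ : e -> e
\u._ : d -> e -> e
  unify Bool ~ Bool
p : g
\p._ : g -> g
\w._ : f -> g -> g
r : i
\r._ : i -> i
\q._ : h -> i -> i
  unify f -> g -> g ~ h -> i -> i
  unify f ~ h
  unify g -> g ~ i -> i
  unify g ~ i
  unify i ~ i
  unify d -> e -> e ~ h -> i -> i
  unify d ~ h
  unify e -> e ~ i -> i
  unify e ~ i
  unify i ~ i

Answer: a -> b -> b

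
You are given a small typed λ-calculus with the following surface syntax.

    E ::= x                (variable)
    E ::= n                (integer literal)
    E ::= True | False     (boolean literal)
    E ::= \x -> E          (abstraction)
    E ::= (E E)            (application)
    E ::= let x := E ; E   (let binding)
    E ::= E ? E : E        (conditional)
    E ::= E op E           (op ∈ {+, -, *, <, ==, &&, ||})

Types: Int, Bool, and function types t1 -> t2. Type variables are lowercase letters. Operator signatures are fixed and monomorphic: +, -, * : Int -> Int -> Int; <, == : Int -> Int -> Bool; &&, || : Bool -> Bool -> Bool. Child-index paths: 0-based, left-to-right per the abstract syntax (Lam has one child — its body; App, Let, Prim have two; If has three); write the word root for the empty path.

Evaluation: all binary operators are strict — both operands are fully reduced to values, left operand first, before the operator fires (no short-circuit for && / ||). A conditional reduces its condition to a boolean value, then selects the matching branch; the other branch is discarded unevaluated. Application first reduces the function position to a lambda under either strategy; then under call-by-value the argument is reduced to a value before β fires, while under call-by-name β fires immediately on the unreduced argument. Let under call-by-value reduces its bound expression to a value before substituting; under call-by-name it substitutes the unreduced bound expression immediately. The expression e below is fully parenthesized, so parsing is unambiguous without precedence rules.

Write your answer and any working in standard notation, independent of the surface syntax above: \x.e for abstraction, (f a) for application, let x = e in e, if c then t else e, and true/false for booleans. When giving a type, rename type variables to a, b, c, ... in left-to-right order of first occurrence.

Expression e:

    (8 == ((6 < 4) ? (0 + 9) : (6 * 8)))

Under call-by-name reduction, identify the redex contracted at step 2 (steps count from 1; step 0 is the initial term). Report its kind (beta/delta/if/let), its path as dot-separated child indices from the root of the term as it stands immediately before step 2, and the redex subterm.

Trace:
step 0: (8 == (if (6 < 4) then (0 + 9) else (6 * 8)))
step 1: [delta@1.0] (8 == (if false then (0 + 9) else (6 * 8)))
step 2: [if@1] (8 == (6 * 8))

Answer: if at 1 : (if false then (0 + 9) else (6 * 8))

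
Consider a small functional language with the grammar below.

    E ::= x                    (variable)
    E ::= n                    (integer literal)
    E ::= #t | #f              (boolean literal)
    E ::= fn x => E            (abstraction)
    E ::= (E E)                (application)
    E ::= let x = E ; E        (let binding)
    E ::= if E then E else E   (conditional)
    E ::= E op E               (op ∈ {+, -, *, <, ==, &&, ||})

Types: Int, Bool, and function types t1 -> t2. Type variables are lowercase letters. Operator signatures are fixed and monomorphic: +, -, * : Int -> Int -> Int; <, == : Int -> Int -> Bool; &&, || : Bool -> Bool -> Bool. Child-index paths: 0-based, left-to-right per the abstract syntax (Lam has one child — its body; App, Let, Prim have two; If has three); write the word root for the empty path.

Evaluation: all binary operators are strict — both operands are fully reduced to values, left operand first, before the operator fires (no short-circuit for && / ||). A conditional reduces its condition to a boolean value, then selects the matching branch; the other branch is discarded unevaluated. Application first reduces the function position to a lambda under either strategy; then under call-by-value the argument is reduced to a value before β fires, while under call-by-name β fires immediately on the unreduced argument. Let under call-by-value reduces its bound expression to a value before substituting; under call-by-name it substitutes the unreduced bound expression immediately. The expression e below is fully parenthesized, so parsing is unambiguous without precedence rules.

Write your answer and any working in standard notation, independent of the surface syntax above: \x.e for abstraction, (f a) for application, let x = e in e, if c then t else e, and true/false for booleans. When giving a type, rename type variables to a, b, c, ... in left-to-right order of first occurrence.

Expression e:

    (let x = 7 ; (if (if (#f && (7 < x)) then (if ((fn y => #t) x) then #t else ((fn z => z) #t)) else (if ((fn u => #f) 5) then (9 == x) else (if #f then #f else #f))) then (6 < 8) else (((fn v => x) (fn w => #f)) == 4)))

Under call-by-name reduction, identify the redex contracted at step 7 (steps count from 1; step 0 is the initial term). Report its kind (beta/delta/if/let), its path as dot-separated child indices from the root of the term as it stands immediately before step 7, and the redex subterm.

Derivation:
step 0: (let x = 7 in (if (if (false && (7 < x)) then (if ((\y.true) x) then true else ((\z.z) true)) else (if ((\u.false) 5) then (9 == x) else (if false then false else false))) then (6 < 8) else (((\v.x) (\w.false)) == 4)))
step 1: [let@root] (if (if (false && (7 < 7)) then (if ((\y.true) 7) then true else ((\z.z) true)) else (if ((\u.false) 5) then (9 == 7) else (if false then false else false))) then (6 < 8) else (((\v.7) (\w.false)) == 4))
step 2: [delta@0.0.1] (if (if (false && false) then (if ((\y.true) 7) then true else ((\z.z) true)) else (if ((\u.false) 5) then (9 == 7) else (if false then false else false))) then (6 < 8) else (((\v.7) (\w.false)) == 4))
step 3: [delta@0.0] (if (if false then (if ((\y.true) 7) then true else ((\z.z) true)) else (if ((\u.false) 5) then (9 == 7) else (if false then false else false))) then (6 < 8) else (((\v.7) (\w.false)) == 4))
step 4: [if@0] (if (if ((\u.false) 5) then (9 == 7) else (if false then false else false)) then (6 < 8) else (((\v.7) (\w.false)) == 4))
step 5: [beta@0.0] (if (if false then (9 == 7) else (if false then false else false)) then (6 < 8) else (((\v.7) (\w.false)) == 4))
step 6: [if@0] (if (if false then false else false) then (6 < 8) else (((\v.7) (\w.false)) == 4))
step 7: [if@0] (if false then (6 < 8) else (((\v.7) (\w.false)) == 4))

Answer: if at 0 : (if false then false else false)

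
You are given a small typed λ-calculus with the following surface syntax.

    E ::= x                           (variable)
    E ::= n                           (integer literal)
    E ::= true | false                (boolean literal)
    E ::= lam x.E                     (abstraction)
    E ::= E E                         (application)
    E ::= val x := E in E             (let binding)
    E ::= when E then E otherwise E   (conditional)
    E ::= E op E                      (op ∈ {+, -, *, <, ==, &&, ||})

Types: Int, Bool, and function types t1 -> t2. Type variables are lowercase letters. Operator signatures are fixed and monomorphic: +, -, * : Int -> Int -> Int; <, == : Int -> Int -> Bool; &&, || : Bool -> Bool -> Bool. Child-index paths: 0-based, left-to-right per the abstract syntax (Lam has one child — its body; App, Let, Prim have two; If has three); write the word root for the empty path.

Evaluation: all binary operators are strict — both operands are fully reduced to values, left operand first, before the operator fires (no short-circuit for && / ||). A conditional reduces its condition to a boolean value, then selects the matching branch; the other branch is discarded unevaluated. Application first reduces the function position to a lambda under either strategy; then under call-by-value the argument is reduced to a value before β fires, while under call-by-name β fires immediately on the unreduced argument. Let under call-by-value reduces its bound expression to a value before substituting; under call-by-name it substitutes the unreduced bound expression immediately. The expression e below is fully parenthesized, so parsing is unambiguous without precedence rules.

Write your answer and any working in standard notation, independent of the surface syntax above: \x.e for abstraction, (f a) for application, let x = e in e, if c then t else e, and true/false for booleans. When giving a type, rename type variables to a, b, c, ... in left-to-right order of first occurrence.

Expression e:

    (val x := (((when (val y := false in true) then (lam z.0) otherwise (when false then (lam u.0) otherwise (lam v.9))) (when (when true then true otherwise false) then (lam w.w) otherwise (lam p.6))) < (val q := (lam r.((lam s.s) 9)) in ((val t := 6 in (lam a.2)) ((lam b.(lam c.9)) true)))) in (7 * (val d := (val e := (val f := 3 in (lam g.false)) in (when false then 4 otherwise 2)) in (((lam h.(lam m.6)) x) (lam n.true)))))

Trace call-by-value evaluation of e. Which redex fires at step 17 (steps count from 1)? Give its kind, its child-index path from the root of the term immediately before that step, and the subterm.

Answer: beta at 1 : ((\m.6) (\n.true))

Derivation:
step 0: (let x = (((if (let y = false in true) then (\z.0) else (if false then (\u.0) else (\v.9))) (if (if true then true else false) then (\w.w) else (\p.6))) < (let q = (\r.((\s.s) 9)) in ((let t = 6 in (\a.2)) ((\b.(\c.9)) true)))) in (7 * (let d = (let e = (let f = 3 in (\g.false)) in (if false then 4 else 2)) in (((\h.(\m.6)) x) (\n.true)))))
step 1: [let@0.0.0.0] (let x = (((if true then (\z.0) else (if false then (\u.0) else (\v.9))) (if (if true then true else false) then (\w.w) else (\p.6))) < (let q = (\r.((\s.s) 9)) in ((let t = 6 in (\a.2)) ((\b.(\c.9)) true)))) in (7 * (let d = (let e = (let f = 3 in (\g.false)) in (if false then 4 else 2)) in (((\h.(\m.6)) x) (\n.true)))))
step 2: [if@0.0.0] (let x = (((\z.0) (if (if true then true else false) then (\w.w) else (\p.6))) < (let q = (\r.((\s.s) 9)) in ((let t = 6 in (\a.2)) ((\b.(\c.9)) true)))) in (7 * (let d = (let e = (let f = 3 in (\g.false)) in (if false then 4 else 2)) in (((\h.(\m.6)) x) (\n.true)))))
step 3: [if@0.0.1.0] (let x = (((\z.0) (if true then (\w.w) else (\p.6))) < (let q = (\r.((\s.s) 9)) in ((let t = 6 in (\a.2)) ((\b.(\c.9)) true)))) in (7 * (let d = (let e = (let f = 3 in (\g.false)) in (if false then 4 else 2)) in (((\h.(\m.6)) x) (\n.true)))))
step 4: [if@0.0.1] (let x = (((\z.0) (\w.w)) < (let q = (\r.((\s.s) 9)) in ((let t = 6 in (\a.2)) ((\b.(\c.9)) true)))) in (7 * (let d = (let e = (let f = 3 in (\g.false)) in (if false then 4 else 2)) in (((\h.(\m.6)) x) (\n.true)))))
step 5: [beta@0.0] (let x = (0 < (let q = (\r.((\s.s) 9)) in ((let t = 6 in (\a.2)) ((\b.(\c.9)) true)))) in (7 * (let d = (let e = (let f = 3 in (\g.false)) in (if false then 4 else 2)) in (((\h.(\m.6)) x) (\n.true)))))
step 6: [let@0.1] (let x = (0 < ((let t = 6 in (\a.2)) ((\b.(\c.9)) true))) in (7 * (let d = (let e = (let f = 3 in (\g.false)) in (if false then 4 else 2)) in (((\h.(\m.6)) x) (\n.true)))))
step 7: [let@0.1.0] (let x = (0 < ((\a.2) ((\b.(\c.9)) true))) in (7 * (let d = (let e = (let f = 3 in (\g.false)) in (if false then 4 else 2)) in (((\h.(\m.6)) x) (\n.true)))))
step 8: [beta@0.1.1] (let x = (0 < ((\a.2) (\c.9))) in (7 * (let d = (let e = (let f = 3 in (\g.false)) in (if false then 4 else 2)) in (((\h.(\m.6)) x) (\n.true)))))
step 9: [beta@0.1] (let x = (0 < 2) in (7 * (let d = (let e = (let f = 3 in (\g.false)) in (if false then 4 else 2)) in (((\h.(\m.6)) x) (\n.true)))))
step 10: [delta@0] (let x = true in (7 * (let d = (let e = (let f = 3 in (\g.false)) in (if false then 4 else 2)) in (((\h.(\m.6)) x) (\n.true)))))
step 11: [let@root] (7 * (let d = (let e = (let f = 3 in (\g.false)) in (if false then 4 else 2)) in (((\h.(\m.6)) true) (\n.true))))
step 12: [let@1.0.0] (7 * (let d = (let e = (\g.false) in (if false then 4 else 2)) in (((\h.(\m.6)) true) (\n.true))))
step 13: [let@1.0] (7 * (let d = (if false then 4 else 2) in (((\h.(\m.6)) true) (\n.true))))
step 14: [if@1.0] (7 * (let d = 2 in (((\h.(\m.6)) true) (\n.true))))
step 15: [let@1] (7 * (((\h.(\m.6)) true) (\n.true)))
step 16: [beta@1.0] (7 * ((\m.6) (\n.true)))
step 17: [beta@1] (7 * 6)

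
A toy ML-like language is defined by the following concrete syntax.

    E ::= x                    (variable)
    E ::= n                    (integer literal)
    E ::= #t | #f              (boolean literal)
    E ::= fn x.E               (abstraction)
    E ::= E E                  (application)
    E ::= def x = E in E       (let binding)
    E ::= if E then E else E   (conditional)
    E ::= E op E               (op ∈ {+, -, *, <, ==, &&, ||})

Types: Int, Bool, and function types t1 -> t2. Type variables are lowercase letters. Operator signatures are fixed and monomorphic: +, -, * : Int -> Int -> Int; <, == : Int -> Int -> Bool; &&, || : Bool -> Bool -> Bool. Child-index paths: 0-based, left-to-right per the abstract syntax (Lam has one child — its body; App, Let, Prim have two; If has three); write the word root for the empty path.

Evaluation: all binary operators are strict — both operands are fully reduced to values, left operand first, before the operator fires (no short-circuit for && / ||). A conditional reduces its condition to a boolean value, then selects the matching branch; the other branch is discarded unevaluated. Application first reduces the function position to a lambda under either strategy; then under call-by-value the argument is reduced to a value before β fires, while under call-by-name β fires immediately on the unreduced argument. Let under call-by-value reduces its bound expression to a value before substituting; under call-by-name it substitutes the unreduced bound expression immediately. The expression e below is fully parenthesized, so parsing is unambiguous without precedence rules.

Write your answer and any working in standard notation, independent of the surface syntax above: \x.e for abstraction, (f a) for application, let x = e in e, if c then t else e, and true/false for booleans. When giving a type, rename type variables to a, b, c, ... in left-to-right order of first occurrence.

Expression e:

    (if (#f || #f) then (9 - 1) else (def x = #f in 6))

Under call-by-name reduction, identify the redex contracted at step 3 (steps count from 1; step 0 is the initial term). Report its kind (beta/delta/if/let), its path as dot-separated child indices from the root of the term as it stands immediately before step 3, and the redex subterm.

Working:
step 0: (if (false || false) then (9 - 1) else (let x = false in 6))
step 1: [delta@0] (if false then (9 - 1) else (let x = false in 6))
step 2: [if@root] (let x = false in 6)
step 3: [let@root] 6

Answer: let at root : (let x = false in 6)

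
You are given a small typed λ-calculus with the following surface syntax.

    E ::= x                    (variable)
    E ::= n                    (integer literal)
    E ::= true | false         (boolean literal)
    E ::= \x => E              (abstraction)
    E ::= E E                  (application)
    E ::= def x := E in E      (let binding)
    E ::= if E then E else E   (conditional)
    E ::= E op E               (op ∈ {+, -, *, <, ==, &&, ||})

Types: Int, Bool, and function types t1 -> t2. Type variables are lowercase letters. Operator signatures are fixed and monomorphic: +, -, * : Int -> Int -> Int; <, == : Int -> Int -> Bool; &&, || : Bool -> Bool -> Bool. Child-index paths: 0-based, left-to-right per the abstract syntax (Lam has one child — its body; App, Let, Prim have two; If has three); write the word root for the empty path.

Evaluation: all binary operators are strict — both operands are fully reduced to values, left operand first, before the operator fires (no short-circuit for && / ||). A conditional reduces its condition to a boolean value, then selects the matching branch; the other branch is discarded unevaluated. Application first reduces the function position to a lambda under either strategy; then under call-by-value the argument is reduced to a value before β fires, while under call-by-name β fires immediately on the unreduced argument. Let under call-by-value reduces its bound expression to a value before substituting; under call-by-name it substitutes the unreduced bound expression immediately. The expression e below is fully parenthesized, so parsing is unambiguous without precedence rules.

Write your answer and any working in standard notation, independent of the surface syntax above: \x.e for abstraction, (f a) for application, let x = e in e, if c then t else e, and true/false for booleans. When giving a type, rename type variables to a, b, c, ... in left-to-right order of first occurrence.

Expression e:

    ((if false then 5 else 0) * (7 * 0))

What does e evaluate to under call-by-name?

Answer: 0

Derivation:
step 0: ((if false then 5 else 0) * (7 * 0))
step 1: [if@0] (0 * (7 * 0))
step 2: [delta@1] (0 * 0)
step 3: [delta@root] 0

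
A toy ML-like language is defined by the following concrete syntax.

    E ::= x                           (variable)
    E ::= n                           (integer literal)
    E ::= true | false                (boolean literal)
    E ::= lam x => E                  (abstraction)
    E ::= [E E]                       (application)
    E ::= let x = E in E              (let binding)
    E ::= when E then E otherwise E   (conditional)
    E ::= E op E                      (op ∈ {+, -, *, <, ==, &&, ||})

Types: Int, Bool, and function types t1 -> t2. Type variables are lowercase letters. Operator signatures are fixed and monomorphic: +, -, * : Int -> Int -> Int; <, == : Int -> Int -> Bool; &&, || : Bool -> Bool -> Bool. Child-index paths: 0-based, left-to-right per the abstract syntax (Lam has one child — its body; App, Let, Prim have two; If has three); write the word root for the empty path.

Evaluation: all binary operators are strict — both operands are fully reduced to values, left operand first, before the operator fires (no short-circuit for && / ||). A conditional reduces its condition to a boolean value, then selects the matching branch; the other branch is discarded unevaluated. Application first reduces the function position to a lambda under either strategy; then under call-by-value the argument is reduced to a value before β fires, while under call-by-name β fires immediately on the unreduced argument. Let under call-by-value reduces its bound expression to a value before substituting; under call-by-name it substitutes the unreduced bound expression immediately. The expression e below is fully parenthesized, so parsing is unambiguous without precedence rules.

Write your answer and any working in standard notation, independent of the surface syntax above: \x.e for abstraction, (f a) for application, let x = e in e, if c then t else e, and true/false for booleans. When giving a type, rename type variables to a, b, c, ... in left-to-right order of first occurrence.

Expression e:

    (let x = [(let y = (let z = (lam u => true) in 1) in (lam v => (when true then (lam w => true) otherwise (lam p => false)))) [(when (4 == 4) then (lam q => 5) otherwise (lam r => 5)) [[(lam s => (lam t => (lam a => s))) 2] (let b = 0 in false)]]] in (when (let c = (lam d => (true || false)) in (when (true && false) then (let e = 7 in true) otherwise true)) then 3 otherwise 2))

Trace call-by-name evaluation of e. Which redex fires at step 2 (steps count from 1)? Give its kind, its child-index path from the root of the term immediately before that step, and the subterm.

Answer: let at 0 : (let c = (\d.(true || false)) in (if (true && false) then (let e = 7 in true) else true))

Working:
step 0: (let x = ((let y = (let z = (\u.true) in 1) in (\v.(if true then (\w.true) else (\p.false)))) ((if (4 == 4) then (\q.5) else (\r.5)) (((\s.(\t.(\a.s))) 2) (let b = 0 in false)))) in (if (let c = (\d.(true || false)) in (if (true && false) then (let e = 7 in true) else true)) then 3 else 2))
step 1: [let@root] (if (let c = (\d.(true || false)) in (if (true && false) then (let e = 7 in true) else true)) then 3 else 2)
step 2: [let@0] (if (if (true && false) then (let e = 7 in true) else true) then 3 else 2)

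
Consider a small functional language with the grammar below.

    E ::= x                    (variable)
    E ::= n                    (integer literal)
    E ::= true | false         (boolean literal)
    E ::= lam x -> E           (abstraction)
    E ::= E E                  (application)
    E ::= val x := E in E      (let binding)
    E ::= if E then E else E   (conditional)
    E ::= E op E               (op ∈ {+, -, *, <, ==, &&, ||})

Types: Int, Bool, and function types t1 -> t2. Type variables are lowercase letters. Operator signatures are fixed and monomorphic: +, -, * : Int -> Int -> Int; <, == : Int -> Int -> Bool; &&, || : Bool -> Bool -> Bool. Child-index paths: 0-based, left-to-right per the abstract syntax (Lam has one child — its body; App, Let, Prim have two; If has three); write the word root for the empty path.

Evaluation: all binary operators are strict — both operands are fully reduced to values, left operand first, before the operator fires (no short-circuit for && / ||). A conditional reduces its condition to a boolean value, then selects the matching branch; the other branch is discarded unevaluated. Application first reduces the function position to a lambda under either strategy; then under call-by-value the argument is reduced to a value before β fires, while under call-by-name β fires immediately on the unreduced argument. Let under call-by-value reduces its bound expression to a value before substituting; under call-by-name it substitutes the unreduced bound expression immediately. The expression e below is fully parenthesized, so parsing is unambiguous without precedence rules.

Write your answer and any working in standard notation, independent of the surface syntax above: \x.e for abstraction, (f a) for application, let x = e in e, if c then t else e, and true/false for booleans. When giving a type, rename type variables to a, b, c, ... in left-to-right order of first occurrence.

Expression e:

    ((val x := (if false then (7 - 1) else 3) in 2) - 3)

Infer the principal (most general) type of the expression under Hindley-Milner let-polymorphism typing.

Answer: Int

Working:
  unify Bool ~ Bool
  unify Int ~ Int
  unify Int ~ Int
  unify Int ~ Int
let x : Int
  unify Int ~ Int
  unify Int ~ Int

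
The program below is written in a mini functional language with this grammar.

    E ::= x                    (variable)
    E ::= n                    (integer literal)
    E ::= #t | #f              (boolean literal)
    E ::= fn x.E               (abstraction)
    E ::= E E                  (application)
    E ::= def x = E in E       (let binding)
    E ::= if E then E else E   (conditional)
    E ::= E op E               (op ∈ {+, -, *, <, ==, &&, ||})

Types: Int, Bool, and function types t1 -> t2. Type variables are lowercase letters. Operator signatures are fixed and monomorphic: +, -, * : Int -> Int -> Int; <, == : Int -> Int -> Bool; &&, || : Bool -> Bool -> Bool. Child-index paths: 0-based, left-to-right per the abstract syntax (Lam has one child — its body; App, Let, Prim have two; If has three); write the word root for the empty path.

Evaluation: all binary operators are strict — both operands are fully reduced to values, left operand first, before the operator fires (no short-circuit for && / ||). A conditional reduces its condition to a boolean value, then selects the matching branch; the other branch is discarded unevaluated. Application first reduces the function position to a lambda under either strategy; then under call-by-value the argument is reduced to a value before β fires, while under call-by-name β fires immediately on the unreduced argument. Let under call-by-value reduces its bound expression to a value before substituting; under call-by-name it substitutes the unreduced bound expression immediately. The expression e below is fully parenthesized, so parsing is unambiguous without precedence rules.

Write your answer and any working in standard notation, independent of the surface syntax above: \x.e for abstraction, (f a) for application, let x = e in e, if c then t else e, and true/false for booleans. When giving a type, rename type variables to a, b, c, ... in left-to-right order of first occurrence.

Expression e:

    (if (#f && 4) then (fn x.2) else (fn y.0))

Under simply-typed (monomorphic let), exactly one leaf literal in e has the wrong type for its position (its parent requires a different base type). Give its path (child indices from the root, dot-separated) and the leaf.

Answer: 0.1 : 4

Derivation:
  unify Bool ~ Bool
  unify Int ~ Bool
  FAIL: mismatch Int ~ Bool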